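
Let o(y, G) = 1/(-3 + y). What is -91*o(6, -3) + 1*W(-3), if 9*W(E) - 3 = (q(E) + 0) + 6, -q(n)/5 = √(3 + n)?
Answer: -88/3 ≈ -29.333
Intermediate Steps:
q(n) = -5*√(3 + n)
W(E) = 1 - 5*√(3 + E)/9 (W(E) = ⅓ + ((-5*√(3 + E) + 0) + 6)/9 = ⅓ + (-5*√(3 + E) + 6)/9 = ⅓ + (6 - 5*√(3 + E))/9 = ⅓ + (⅔ - 5*√(3 + E)/9) = 1 - 5*√(3 + E)/9)
-91*o(6, -3) + 1*W(-3) = -91/(-3 + 6) + 1*(1 - 5*√(3 - 3)/9) = -91/3 + 1*(1 - 5*√0/9) = -91*⅓ + 1*(1 - 5/9*0) = -91/3 + 1*(1 + 0) = -91/3 + 1*1 = -91/3 + 1 = -88/3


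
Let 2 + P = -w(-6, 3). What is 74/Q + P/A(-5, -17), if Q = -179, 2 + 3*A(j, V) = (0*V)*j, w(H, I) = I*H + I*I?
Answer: -3907/358 ≈ -10.913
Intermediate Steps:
w(H, I) = I**2 + H*I (w(H, I) = H*I + I**2 = I**2 + H*I)
A(j, V) = -2/3 (A(j, V) = -2/3 + ((0*V)*j)/3 = -2/3 + (0*j)/3 = -2/3 + (1/3)*0 = -2/3 + 0 = -2/3)
P = 7 (P = -2 - 3*(-6 + 3) = -2 - 3*(-3) = -2 - 1*(-9) = -2 + 9 = 7)
74/Q + P/A(-5, -17) = 74/(-179) + 7/(-2/3) = -1/179*74 + 7*(-3/2) = -74/179 - 21/2 = -3907/358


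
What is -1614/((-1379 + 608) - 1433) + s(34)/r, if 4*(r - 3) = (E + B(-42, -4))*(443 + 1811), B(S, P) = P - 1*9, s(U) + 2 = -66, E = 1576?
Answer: 1421386277/1941180714 ≈ 0.73223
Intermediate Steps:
s(U) = -68 (s(U) = -2 - 66 = -68)
B(S, P) = -9 + P (B(S, P) = P - 9 = -9 + P)
r = 1761507/2 (r = 3 + ((1576 + (-9 - 4))*(443 + 1811))/4 = 3 + ((1576 - 13)*2254)/4 = 3 + (1563*2254)/4 = 3 + (¼)*3523002 = 3 + 1761501/2 = 1761507/2 ≈ 8.8075e+5)
-1614/((-1379 + 608) - 1433) + s(34)/r = -1614/((-1379 + 608) - 1433) - 68/1761507/2 = -1614/(-771 - 1433) - 68*2/1761507 = -1614/(-2204) - 136/1761507 = -1614*(-1/2204) - 136/1761507 = 807/1102 - 136/1761507 = 1421386277/1941180714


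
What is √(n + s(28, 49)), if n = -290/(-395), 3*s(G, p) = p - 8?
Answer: √808881/237 ≈ 3.7948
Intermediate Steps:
s(G, p) = -8/3 + p/3 (s(G, p) = (p - 8)/3 = (-8 + p)/3 = -8/3 + p/3)
n = 58/79 (n = -290*(-1/395) = 58/79 ≈ 0.73418)
√(n + s(28, 49)) = √(58/79 + (-8/3 + (⅓)*49)) = √(58/79 + (-8/3 + 49/3)) = √(58/79 + 41/3) = √(3413/237) = √808881/237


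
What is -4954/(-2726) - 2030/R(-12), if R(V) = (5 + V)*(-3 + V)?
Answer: -71623/4089 ≈ -17.516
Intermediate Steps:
R(V) = (-3 + V)*(5 + V)
-4954/(-2726) - 2030/R(-12) = -4954/(-2726) - 2030/(-15 + (-12)**2 + 2*(-12)) = -4954*(-1/2726) - 2030/(-15 + 144 - 24) = 2477/1363 - 2030/105 = 2477/1363 - 2030*1/105 = 2477/1363 - 58/3 = -71623/4089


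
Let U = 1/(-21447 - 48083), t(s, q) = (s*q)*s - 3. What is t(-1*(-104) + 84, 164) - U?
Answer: 403024595891/69530 ≈ 5.7964e+6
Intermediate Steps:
t(s, q) = -3 + q*s² (t(s, q) = (q*s)*s - 3 = q*s² - 3 = -3 + q*s²)
U = -1/69530 (U = 1/(-69530) = -1/69530 ≈ -1.4382e-5)
t(-1*(-104) + 84, 164) - U = (-3 + 164*(-1*(-104) + 84)²) - 1*(-1/69530) = (-3 + 164*(104 + 84)²) + 1/69530 = (-3 + 164*188²) + 1/69530 = (-3 + 164*35344) + 1/69530 = (-3 + 5796416) + 1/69530 = 5796413 + 1/69530 = 403024595891/69530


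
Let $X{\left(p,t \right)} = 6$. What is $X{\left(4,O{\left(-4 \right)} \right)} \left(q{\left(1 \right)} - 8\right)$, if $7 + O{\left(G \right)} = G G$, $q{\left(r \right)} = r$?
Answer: $-42$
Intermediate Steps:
$O{\left(G \right)} = -7 + G^{2}$ ($O{\left(G \right)} = -7 + G G = -7 + G^{2}$)
$X{\left(4,O{\left(-4 \right)} \right)} \left(q{\left(1 \right)} - 8\right) = 6 \left(1 - 8\right) = 6 \left(-7\right) = -42$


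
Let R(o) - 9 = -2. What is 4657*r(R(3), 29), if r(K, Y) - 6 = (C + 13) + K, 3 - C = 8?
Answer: 97797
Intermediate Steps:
C = -5 (C = 3 - 1*8 = 3 - 8 = -5)
R(o) = 7 (R(o) = 9 - 2 = 7)
r(K, Y) = 14 + K (r(K, Y) = 6 + ((-5 + 13) + K) = 6 + (8 + K) = 14 + K)
4657*r(R(3), 29) = 4657*(14 + 7) = 4657*21 = 97797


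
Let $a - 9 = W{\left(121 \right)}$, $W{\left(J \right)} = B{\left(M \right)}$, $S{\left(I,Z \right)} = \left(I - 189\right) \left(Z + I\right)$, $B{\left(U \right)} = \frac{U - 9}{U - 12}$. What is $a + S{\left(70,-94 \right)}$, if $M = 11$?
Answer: $2863$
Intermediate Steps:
$B{\left(U \right)} = \frac{-9 + U}{-12 + U}$
$S{\left(I,Z \right)} = \left(-189 + I\right) \left(I + Z\right)$
$W{\left(J \right)} = -2$ ($W{\left(J \right)} = \frac{-9 + 11}{-12 + 11} = \frac{1}{-1} \cdot 2 = \left(-1\right) 2 = -2$)
$a = 7$ ($a = 9 - 2 = 7$)
$a + S{\left(70,-94 \right)} = 7 + \left(70^{2} - 13230 - -17766 + 70 \left(-94\right)\right) = 7 + \left(4900 - 13230 + 17766 - 6580\right) = 7 + 2856 = 2863$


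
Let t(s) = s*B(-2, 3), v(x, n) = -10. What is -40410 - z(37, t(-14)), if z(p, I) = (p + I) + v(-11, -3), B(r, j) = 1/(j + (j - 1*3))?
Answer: -121297/3 ≈ -40432.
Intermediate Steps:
B(r, j) = 1/(-3 + 2*j) (B(r, j) = 1/(j + (j - 3)) = 1/(j + (-3 + j)) = 1/(-3 + 2*j))
t(s) = s/3 (t(s) = s/(-3 + 2*3) = s/(-3 + 6) = s/3)
z(p, I) = -10 + I + p (z(p, I) = (p + I) - 10 = (I + p) - 10 = -10 + I + p)
-40410 - z(37, t(-14)) = -40410 - (-10 + (⅓)*(-14) + 37) = -40410 - (-10 - 14/3 + 37) = -40410 - 1*67/3 = -40410 - 67/3 = -121297/3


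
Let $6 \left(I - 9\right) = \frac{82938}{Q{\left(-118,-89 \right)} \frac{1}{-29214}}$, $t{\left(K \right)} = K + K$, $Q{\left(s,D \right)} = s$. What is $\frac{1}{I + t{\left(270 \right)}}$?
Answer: $\frac{59}{201944952} \approx 2.9216 \cdot 10^{-7}$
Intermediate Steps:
$t{\left(K \right)} = 2 K$
$I = \frac{201913092}{59}$ ($I = 9 + \frac{82938 \frac{1}{\left(-118\right) \frac{1}{-29214}}}{6} = 9 + \frac{82938 \frac{1}{\left(-118\right) \left(- \frac{1}{29214}\right)}}{6} = 9 + \frac{82938 \frac{1}{\frac{59}{14607}}}{6} = 9 + \frac{82938 \cdot \frac{14607}{59}}{6} = 9 + \frac{1}{6} \cdot \frac{1211475366}{59} = 9 + \frac{201912561}{59} = \frac{201913092}{59} \approx 3.4223 \cdot 10^{6}$)
$\frac{1}{I + t{\left(270 \right)}} = \frac{1}{\frac{201913092}{59} + 2 \cdot 270} = \frac{1}{\frac{201913092}{59} + 540} = \frac{1}{\frac{201944952}{59}} = \frac{59}{201944952}$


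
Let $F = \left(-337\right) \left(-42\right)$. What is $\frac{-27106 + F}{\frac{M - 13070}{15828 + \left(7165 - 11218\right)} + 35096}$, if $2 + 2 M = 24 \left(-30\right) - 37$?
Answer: $- \frac{305019600}{826483901} \approx -0.36906$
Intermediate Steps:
$F = 14154$
$M = - \frac{759}{2}$ ($M = -1 + \frac{24 \left(-30\right) - 37}{2} = -1 + \frac{-720 - 37}{2} = -1 + \frac{1}{2} \left(-757\right) = -1 - \frac{757}{2} = - \frac{759}{2} \approx -379.5$)
$\frac{-27106 + F}{\frac{M - 13070}{15828 + \left(7165 - 11218\right)} + 35096} = \frac{-27106 + 14154}{\frac{- \frac{759}{2} - 13070}{15828 + \left(7165 - 11218\right)} + 35096} = - \frac{12952}{- \frac{26899}{2 \left(15828 - 4053\right)} + 35096} = - \frac{12952}{- \frac{26899}{2 \cdot 11775} + 35096} = - \frac{12952}{\left(- \frac{26899}{2}\right) \frac{1}{11775} + 35096} = - \frac{12952}{- \frac{26899}{23550} + 35096} = - \frac{12952}{\frac{826483901}{23550}} = \left(-12952\right) \frac{23550}{826483901} = - \frac{305019600}{826483901}$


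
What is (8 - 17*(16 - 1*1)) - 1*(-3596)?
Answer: 3349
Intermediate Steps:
(8 - 17*(16 - 1*1)) - 1*(-3596) = (8 - 17*(16 - 1)) + 3596 = (8 - 17*15) + 3596 = (8 - 255) + 3596 = -247 + 3596 = 3349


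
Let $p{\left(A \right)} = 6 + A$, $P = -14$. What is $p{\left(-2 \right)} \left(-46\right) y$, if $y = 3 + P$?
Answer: $2024$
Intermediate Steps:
$y = -11$ ($y = 3 - 14 = -11$)
$p{\left(-2 \right)} \left(-46\right) y = \left(6 - 2\right) \left(-46\right) \left(-11\right) = 4 \left(-46\right) \left(-11\right) = \left(-184\right) \left(-11\right) = 2024$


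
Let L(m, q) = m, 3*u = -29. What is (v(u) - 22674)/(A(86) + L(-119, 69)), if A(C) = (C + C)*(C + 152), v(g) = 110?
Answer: -22564/40817 ≈ -0.55281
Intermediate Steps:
u = -29/3 (u = (1/3)*(-29) = -29/3 ≈ -9.6667)
A(C) = 2*C*(152 + C) (A(C) = (2*C)*(152 + C) = 2*C*(152 + C))
(v(u) - 22674)/(A(86) + L(-119, 69)) = (110 - 22674)/(2*86*(152 + 86) - 119) = -22564/(2*86*238 - 119) = -22564/(40936 - 119) = -22564/40817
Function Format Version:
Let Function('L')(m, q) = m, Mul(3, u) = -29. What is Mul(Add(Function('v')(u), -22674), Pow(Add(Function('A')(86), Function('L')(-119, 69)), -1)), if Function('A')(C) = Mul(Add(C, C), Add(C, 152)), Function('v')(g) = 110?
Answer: Rational(-22564, 40817) ≈ -0.55281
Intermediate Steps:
u = Rational(-29, 3) (u = Mul(Rational(1, 3), -29) = Rational(-29, 3) ≈ -9.6667)
Function('A')(C) = Mul(2, C, Add(152, C)) (Function('A')(C) = Mul(Mul(2, C), Add(152, C)) = Mul(2, C, Add(152, C)))
Mul(Add(Function('v')(u), -22674), Pow(Add(Function('A')(86), Function('L')(-119, 69)), -1)) = Mul(Add(110, -22674), Pow(Add(Mul(2, 86, Add(152, 86)), -119), -1)) = Mul(-22564, Pow(Add(Mul(2, 86, 238), -119), -1)) = Mul(-22564, Pow(Add(40936, -119), -1)) = Mul(-22564, Pow(40817, -1)) = Mul(-22564, Rational(1, 40817)) = Rational(-22564, 40817)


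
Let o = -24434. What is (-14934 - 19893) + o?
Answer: -59261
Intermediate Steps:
(-14934 - 19893) + o = (-14934 - 19893) - 24434 = -34827 - 24434 = -59261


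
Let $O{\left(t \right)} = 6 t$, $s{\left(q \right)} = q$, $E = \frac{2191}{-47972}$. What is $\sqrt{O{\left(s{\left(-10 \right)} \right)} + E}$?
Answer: $\frac{i \sqrt{34545968423}}{23986} \approx 7.7489 i$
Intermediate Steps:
$E = - \frac{2191}{47972}$ ($E = 2191 \left(- \frac{1}{47972}\right) = - \frac{2191}{47972} \approx -0.045672$)
$\sqrt{O{\left(s{\left(-10 \right)} \right)} + E} = \sqrt{6 \left(-10\right) - \frac{2191}{47972}} = \sqrt{-60 - \frac{2191}{47972}} = \sqrt{- \frac{2880511}{47972}} = \frac{i \sqrt{34545968423}}{23986}$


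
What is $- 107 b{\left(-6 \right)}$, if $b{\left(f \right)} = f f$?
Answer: $-3852$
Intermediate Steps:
$b{\left(f \right)} = f^{2}$
$- 107 b{\left(-6 \right)} = - 107 \left(-6\right)^{2} = \left(-107\right) 36 = -3852$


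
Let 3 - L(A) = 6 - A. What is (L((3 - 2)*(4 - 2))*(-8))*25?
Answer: 200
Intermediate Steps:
L(A) = -3 + A (L(A) = 3 - (6 - A) = 3 + (-6 + A) = -3 + A)
(L((3 - 2)*(4 - 2))*(-8))*25 = ((-3 + (3 - 2)*(4 - 2))*(-8))*25 = ((-3 + 1*2)*(-8))*25 = ((-3 + 2)*(-8))*25 = -1*(-8)*25 = 8*25 = 200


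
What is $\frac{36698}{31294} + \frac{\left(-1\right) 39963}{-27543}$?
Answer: $\frac{376895856}{143655107} \approx 2.6236$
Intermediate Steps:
$\frac{36698}{31294} + \frac{\left(-1\right) 39963}{-27543} = 36698 \cdot \frac{1}{31294} - - \frac{13321}{9181} = \frac{18349}{15647} + \frac{13321}{9181} = \frac{376895856}{143655107}$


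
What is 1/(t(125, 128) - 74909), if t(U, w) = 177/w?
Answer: -128/9588175 ≈ -1.3350e-5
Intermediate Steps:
1/(t(125, 128) - 74909) = 1/(177/128 - 74909) = 1/(-9588175/128) = -128/9588175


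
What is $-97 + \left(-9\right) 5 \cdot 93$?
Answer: $-4282$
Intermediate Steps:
$-97 + \left(-9\right) 5 \cdot 93 = -97 - 4185 = -4282$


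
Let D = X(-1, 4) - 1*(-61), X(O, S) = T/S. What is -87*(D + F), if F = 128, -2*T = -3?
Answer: -131805/8 ≈ -16476.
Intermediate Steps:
T = 3/2 (T = -½*(-3) = 3/2 ≈ 1.5000)
X(O, S) = 3/(2*S)
D = 491/8 (D = (3/2)/4 - 1*(-61) = (3/2)*(¼) + 61 = 3/8 + 61 = 491/8 ≈ 61.375)
-87*(D + F) = -87*(491/8 + 128) = -87*1515/8 = -131805/8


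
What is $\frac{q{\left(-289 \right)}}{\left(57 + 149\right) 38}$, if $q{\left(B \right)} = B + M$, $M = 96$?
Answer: $- \frac{193}{7828} \approx -0.024655$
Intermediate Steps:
$q{\left(B \right)} = 96 + B$ ($q{\left(B \right)} = B + 96 = 96 + B$)
$\frac{q{\left(-289 \right)}}{\left(57 + 149\right) 38} = \frac{96 - 289}{\left(57 + 149\right) 38} = - \frac{193}{206 \cdot 38} = - \frac{193}{7828}$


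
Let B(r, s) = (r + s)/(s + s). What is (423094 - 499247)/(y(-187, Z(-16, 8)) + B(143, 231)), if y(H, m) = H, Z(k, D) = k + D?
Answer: 69531/170 ≈ 409.01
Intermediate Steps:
Z(k, D) = D + k
B(r, s) = (r + s)/(2*s) (B(r, s) = (r + s)/((2*s)) = (r + s)*(1/(2*s)) = (r + s)/(2*s))
(423094 - 499247)/(y(-187, Z(-16, 8)) + B(143, 231)) = (423094 - 499247)/(-187 + (1/2)*(143 + 231)/231) = -76153/(-187 + (1/2)*(1/231)*374) = -76153/(-187 + 17/21) = -76153/(-3910/21) = -76153*(-21/3910) = 69531/170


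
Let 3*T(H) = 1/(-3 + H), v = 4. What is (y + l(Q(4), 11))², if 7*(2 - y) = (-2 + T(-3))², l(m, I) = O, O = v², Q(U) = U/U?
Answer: 1556697025/5143824 ≈ 302.63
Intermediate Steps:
T(H) = 1/(3*(-3 + H))
Q(U) = 1
O = 16 (O = 4² = 16)
l(m, I) = 16
y = 3167/2268 (y = 2 - (-2 + 1/(3*(-3 - 3)))²/7 = 2 - (-2 + (⅓)/(-6))²/7 = 2 - (-2 + (⅓)*(-⅙))²/7 = 2 - (-2 - 1/18)²/7 = 2 - (-37/18)²/7 = 2 - ⅐*1369/324 = 2 - 1369/2268 = 3167/2268 ≈ 1.3964)
(y + l(Q(4), 11))² = (3167/2268 + 16)² = (39455/2268)² = 1556697025/5143824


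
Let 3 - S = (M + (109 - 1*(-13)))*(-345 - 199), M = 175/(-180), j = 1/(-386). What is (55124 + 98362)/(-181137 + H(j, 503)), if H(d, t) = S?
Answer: -690687/518827 ≈ -1.3312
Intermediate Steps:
j = -1/386 ≈ -0.0025907
M = -35/36 (M = 175*(-1/180) = -35/36 ≈ -0.97222)
S = 592579/9 (S = 3 - (-35/36 + (109 - 1*(-13)))*(-345 - 199) = 3 - (-35/36 + (109 + 13))*(-544) = 3 - (-35/36 + 122)*(-544) = 3 - 4357*(-544)/36 = 3 - 1*(-592552/9) = 3 + 592552/9 = 592579/9 ≈ 65842.)
H(d, t) = 592579/9
(55124 + 98362)/(-181137 + H(j, 503)) = (55124 + 98362)/(-181137 + 592579/9) = 153486/(-1037654/9) = 153486*(-9/1037654) = -690687/518827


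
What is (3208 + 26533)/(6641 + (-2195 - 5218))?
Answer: -29741/772 ≈ -38.525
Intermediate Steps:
(3208 + 26533)/(6641 + (-2195 - 5218)) = 29741/(6641 - 7413) = 29741/(-772) = 29741*(-1/772) = -29741/772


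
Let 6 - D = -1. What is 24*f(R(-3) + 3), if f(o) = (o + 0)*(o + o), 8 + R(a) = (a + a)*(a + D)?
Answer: 40368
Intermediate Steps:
D = 7 (D = 6 - 1*(-1) = 6 + 1 = 7)
R(a) = -8 + 2*a*(7 + a) (R(a) = -8 + (a + a)*(a + 7) = -8 + (2*a)*(7 + a) = -8 + 2*a*(7 + a))
f(o) = 2*o² (f(o) = o*(2*o) = 2*o²)
24*f(R(-3) + 3) = 24*(2*((-8 + 2*(-3)² + 14*(-3)) + 3)²) = 24*(2*((-8 + 2*9 - 42) + 3)²) = 24*(2*((-8 + 18 - 42) + 3)²) = 24*(2*(-32 + 3)²) = 24*(2*(-29)²) = 24*(2*841) = 24*1682 = 40368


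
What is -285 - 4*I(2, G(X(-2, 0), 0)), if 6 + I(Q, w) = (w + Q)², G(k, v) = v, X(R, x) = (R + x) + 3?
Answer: -277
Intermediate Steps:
X(R, x) = 3 + R + x
I(Q, w) = -6 + (Q + w)² (I(Q, w) = -6 + (w + Q)² = -6 + (Q + w)²)
-285 - 4*I(2, G(X(-2, 0), 0)) = -285 - 4*(-6 + (2 + 0)²) = -285 - 4*(-6 + 2²) = -285 - 4*(-6 + 4) = -285 - 4*(-2) = -285 + 8 = -277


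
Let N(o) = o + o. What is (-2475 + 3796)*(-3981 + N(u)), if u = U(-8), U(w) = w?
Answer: -5280037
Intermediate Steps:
u = -8
N(o) = 2*o
(-2475 + 3796)*(-3981 + N(u)) = (-2475 + 3796)*(-3981 + 2*(-8)) = 1321*(-3981 - 16) = 1321*(-3997) = -5280037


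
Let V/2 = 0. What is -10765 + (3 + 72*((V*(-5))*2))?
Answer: -10762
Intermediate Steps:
V = 0 (V = 2*0 = 0)
-10765 + (3 + 72*((V*(-5))*2)) = -10765 + (3 + 72*((0*(-5))*2)) = -10765 + (3 + 72*(0*2)) = -10765 + (3 + 72*0) = -10765 + (3 + 0) = -10765 + 3 = -10762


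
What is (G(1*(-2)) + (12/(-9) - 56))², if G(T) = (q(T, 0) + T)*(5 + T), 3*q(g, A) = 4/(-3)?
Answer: 37636/9 ≈ 4181.8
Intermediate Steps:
q(g, A) = -4/9 (q(g, A) = (4/(-3))/3 = (4*(-⅓))/3 = (⅓)*(-4/3) = -4/9)
G(T) = (5 + T)*(-4/9 + T) (G(T) = (-4/9 + T)*(5 + T) = (5 + T)*(-4/9 + T))
(G(1*(-2)) + (12/(-9) - 56))² = ((-20/9 + (1*(-2))² + 41*(1*(-2))/9) + (12/(-9) - 56))² = ((-20/9 + (-2)² + (41/9)*(-2)) + (12*(-⅑) - 56))² = ((-20/9 + 4 - 82/9) + (-4/3 - 56))² = (-22/3 - 172/3)² = (-194/3)² = 37636/9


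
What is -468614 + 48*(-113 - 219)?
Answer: -484550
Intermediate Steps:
-468614 + 48*(-113 - 219) = -468614 + 48*(-332) = -468614 - 15936 = -484550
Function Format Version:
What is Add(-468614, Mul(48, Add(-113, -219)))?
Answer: -484550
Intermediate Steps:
Add(-468614, Mul(48, Add(-113, -219))) = Add(-468614, Mul(48, -332)) = Add(-468614, -15936) = -484550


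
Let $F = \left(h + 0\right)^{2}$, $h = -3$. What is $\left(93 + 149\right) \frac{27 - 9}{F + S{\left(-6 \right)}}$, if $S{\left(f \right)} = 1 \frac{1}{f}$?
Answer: $\frac{26136}{53} \approx 493.13$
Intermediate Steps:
$F = 9$ ($F = \left(-3 + 0\right)^{2} = \left(-3\right)^{2} = 9$)
$S{\left(f \right)} = \frac{1}{f}$
$\left(93 + 149\right) \frac{27 - 9}{F + S{\left(-6 \right)}} = \left(93 + 149\right) \frac{27 - 9}{9 + \frac{1}{-6}} = 242 \frac{18}{9 - \frac{1}{6}} = 242 \frac{18}{\frac{53}{6}} = 242 \cdot 18 \cdot \frac{6}{53} = 242 \cdot \frac{108}{53} = \frac{26136}{53}$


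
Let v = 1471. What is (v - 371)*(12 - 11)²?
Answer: 1100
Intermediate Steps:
(v - 371)*(12 - 11)² = (1471 - 371)*(12 - 11)² = 1100*1² = 1100*1 = 1100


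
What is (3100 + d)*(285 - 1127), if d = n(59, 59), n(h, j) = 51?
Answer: -2653142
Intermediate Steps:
d = 51
(3100 + d)*(285 - 1127) = (3100 + 51)*(285 - 1127) = 3151*(-842) = -2653142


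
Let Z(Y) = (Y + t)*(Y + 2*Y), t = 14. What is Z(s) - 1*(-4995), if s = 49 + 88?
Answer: 67056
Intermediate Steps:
s = 137
Z(Y) = 3*Y*(14 + Y) (Z(Y) = (Y + 14)*(Y + 2*Y) = (14 + Y)*(3*Y) = 3*Y*(14 + Y))
Z(s) - 1*(-4995) = 3*137*(14 + 137) - 1*(-4995) = 3*137*151 + 4995 = 62061 + 4995 = 67056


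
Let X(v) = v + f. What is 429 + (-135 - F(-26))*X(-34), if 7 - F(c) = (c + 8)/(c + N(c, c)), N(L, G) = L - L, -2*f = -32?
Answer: 38643/13 ≈ 2972.5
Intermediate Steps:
f = 16 (f = -½*(-32) = 16)
N(L, G) = 0
F(c) = 7 - (8 + c)/c (F(c) = 7 - (c + 8)/(c + 0) = 7 - (8 + c)/c)
X(v) = 16 + v (X(v) = v + 16 = 16 + v)
429 + (-135 - F(-26))*X(-34) = 429 + (-135 - (6 - 8/(-26)))*(16 - 34) = 429 + (-135 - (6 - 8*(-1/26)))*(-18) = 429 + (-135 - (6 + 4/13))*(-18) = 429 + (-135 - 1*82/13)*(-18) = 429 + (-135 - 82/13)*(-18) = 429 - 1837/13*(-18) = 429 + 33066/13 = 38643/13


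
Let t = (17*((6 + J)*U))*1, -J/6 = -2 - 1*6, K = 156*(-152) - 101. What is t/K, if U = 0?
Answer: 0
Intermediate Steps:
K = -23813 (K = -23712 - 101 = -23813)
J = 48 (J = -6*(-2 - 1*6) = -6*(-2 - 6) = -6*(-8) = 48)
t = 0 (t = (17*((6 + 48)*0))*1 = (17*(54*0))*1 = (17*0)*1 = 0*1 = 0)
t/K = 0/(-23813) = 0*(-1/23813) = 0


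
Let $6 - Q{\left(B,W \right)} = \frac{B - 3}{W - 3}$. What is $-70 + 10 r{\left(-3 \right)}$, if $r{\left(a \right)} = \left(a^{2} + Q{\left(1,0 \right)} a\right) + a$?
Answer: $-170$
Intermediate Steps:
$Q{\left(B,W \right)} = 6 - \frac{-3 + B}{-3 + W}$ ($Q{\left(B,W \right)} = 6 - \frac{B - 3}{W - 3} = 6 - \frac{-3 + B}{-3 + W}$)
$r{\left(a \right)} = a^{2} + \frac{19 a}{3}$ ($r{\left(a \right)} = \left(a^{2} + \frac{-15 - 1 + 6 \cdot 0}{-3 + 0} a\right) + a = \left(a^{2} + \frac{-15 - 1 + 0}{-3} a\right) + a = \left(a^{2} + \left(- \frac{1}{3}\right) \left(-16\right) a\right) + a = \left(a^{2} + \frac{16 a}{3}\right) + a = a^{2} + \frac{19 a}{3}$)
$-70 + 10 r{\left(-3 \right)} = -70 + 10 \cdot \frac{1}{3} \left(-3\right) \left(19 + 3 \left(-3\right)\right) = -70 + 10 \cdot \frac{1}{3} \left(-3\right) \left(19 - 9\right) = -70 + 10 \cdot \frac{1}{3} \left(-3\right) 10 = -70 + 10 \left(-10\right) = -70 - 100 = -170$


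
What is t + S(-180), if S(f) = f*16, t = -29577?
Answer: -32457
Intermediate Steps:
S(f) = 16*f
t + S(-180) = -29577 + 16*(-180) = -29577 - 2880 = -32457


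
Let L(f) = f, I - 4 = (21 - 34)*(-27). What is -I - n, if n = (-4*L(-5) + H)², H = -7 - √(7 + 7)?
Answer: -538 + 26*√14 ≈ -440.72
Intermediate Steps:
I = 355 (I = 4 + (21 - 34)*(-27) = 4 - 13*(-27) = 4 + 351 = 355)
H = -7 - √14 ≈ -10.742
n = (13 - √14)² (n = (-4*(-5) + (-7 - √14))² = (20 + (-7 - √14))² = (13 - √14)² ≈ 85.717)
-I - n = -1*355 - (13 - √14)² = -355 - (13 - √14)²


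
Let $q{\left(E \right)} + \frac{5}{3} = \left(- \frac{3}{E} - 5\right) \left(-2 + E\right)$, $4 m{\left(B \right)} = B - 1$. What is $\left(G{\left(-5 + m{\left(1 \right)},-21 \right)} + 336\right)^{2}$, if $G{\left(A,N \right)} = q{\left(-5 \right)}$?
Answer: $\frac{29997529}{225} \approx 1.3332 \cdot 10^{5}$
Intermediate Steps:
$m{\left(B \right)} = - \frac{1}{4} + \frac{B}{4}$ ($m{\left(B \right)} = \frac{B - 1}{4} = \frac{-1 + B}{4} = - \frac{1}{4} + \frac{B}{4}$)
$q{\left(E \right)} = - \frac{5}{3} + \left(-5 - \frac{3}{E}\right) \left(-2 + E\right)$ ($q{\left(E \right)} = - \frac{5}{3} + \left(- \frac{3}{E} - 5\right) \left(-2 + E\right) = - \frac{5}{3} + \left(-5 - \frac{3}{E}\right) \left(-2 + E\right)$)
$G{\left(A,N \right)} = \frac{437}{15}$ ($G{\left(A,N \right)} = \frac{16}{3} - -25 + \frac{6}{-5} = \frac{16}{3} + 25 + 6 \left(- \frac{1}{5}\right) = \frac{16}{3} + 25 - \frac{6}{5} = \frac{437}{15}$)
$\left(G{\left(-5 + m{\left(1 \right)},-21 \right)} + 336\right)^{2} = \left(\frac{437}{15} + 336\right)^{2} = \left(\frac{5477}{15}\right)^{2} = \frac{29997529}{225}$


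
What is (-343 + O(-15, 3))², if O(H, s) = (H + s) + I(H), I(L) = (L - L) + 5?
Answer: 122500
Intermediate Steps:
I(L) = 5 (I(L) = 0 + 5 = 5)
O(H, s) = 5 + H + s (O(H, s) = (H + s) + 5 = 5 + H + s)
(-343 + O(-15, 3))² = (-343 + (5 - 15 + 3))² = (-343 - 7)² = (-350)² = 122500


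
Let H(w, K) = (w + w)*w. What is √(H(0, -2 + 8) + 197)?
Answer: √197 ≈ 14.036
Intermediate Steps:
H(w, K) = 2*w² (H(w, K) = (2*w)*w = 2*w²)
√(H(0, -2 + 8) + 197) = √(2*0² + 197) = √(2*0 + 197) = √(0 + 197) = √197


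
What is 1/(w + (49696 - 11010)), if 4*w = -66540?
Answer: 1/22051 ≈ 4.5349e-5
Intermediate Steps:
w = -16635 (w = (1/4)*(-66540) = -16635)
1/(w + (49696 - 11010)) = 1/(-16635 + (49696 - 11010)) = 1/(-16635 + 38686) = 1/22051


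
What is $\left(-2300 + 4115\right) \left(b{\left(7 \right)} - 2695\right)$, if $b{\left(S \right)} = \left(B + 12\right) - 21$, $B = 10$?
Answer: $-4889610$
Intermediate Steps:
$b{\left(S \right)} = 1$ ($b{\left(S \right)} = \left(10 + 12\right) - 21 = 22 - 21 = 1$)
$\left(-2300 + 4115\right) \left(b{\left(7 \right)} - 2695\right) = \left(-2300 + 4115\right) \left(1 - 2695\right) = 1815 \left(-2694\right) = -4889610$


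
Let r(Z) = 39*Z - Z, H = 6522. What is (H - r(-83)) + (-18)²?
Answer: 10000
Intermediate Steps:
r(Z) = 38*Z
(H - r(-83)) + (-18)² = (6522 - 38*(-83)) + (-18)² = (6522 - 1*(-3154)) + 324 = (6522 + 3154) + 324 = 9676 + 324 = 10000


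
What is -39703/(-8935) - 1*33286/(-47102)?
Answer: 98522778/19129835 ≈ 5.1502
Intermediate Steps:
-39703/(-8935) - 1*33286/(-47102) = -39703*(-1/8935) - 33286*(-1/47102) = 39703/8935 + 1513/2141 = 98522778/19129835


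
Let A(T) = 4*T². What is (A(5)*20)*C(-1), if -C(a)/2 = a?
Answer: 4000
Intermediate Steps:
C(a) = -2*a
(A(5)*20)*C(-1) = ((4*5²)*20)*(-2*(-1)) = ((4*25)*20)*2 = (100*20)*2 = 2000*2 = 4000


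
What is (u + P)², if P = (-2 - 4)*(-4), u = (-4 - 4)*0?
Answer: 576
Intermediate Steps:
u = 0 (u = -8*0 = 0)
P = 24 (P = -6*(-4) = 24)
(u + P)² = (0 + 24)² = 24² = 576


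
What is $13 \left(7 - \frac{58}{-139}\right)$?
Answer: $\frac{13403}{139} \approx 96.424$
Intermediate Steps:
$13 \left(7 - \frac{58}{-139}\right) = 13 \left(7 - - \frac{58}{139}\right) = 13 \left(7 + \frac{58}{139}\right) = 13 \cdot \frac{1031}{139} = \frac{13403}{139}$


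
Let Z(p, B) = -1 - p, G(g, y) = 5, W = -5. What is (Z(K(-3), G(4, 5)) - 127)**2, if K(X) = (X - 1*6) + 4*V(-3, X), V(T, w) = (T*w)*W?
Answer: 3721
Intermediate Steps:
V(T, w) = -5*T*w (V(T, w) = (T*w)*(-5) = -5*T*w)
K(X) = -6 + 61*X (K(X) = (X - 1*6) + 4*(-5*(-3)*X) = (X - 6) + 4*(15*X) = (-6 + X) + 60*X = -6 + 61*X)
(Z(K(-3), G(4, 5)) - 127)**2 = ((-1 - (-6 + 61*(-3))) - 127)**2 = ((-1 - (-6 - 183)) - 127)**2 = ((-1 - 1*(-189)) - 127)**2 = ((-1 + 189) - 127)**2 = (188 - 127)**2 = 61**2 = 3721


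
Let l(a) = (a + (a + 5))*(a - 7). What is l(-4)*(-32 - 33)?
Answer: -2145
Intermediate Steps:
l(a) = (-7 + a)*(5 + 2*a) (l(a) = (a + (5 + a))*(-7 + a) = (5 + 2*a)*(-7 + a) = (-7 + a)*(5 + 2*a))
l(-4)*(-32 - 33) = (-35 - 9*(-4) + 2*(-4)**2)*(-32 - 33) = (-35 + 36 + 2*16)*(-65) = (-35 + 36 + 32)*(-65) = 33*(-65) = -2145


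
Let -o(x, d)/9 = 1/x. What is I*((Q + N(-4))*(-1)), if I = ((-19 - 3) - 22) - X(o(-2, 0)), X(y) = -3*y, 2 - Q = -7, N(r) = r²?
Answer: 1525/2 ≈ 762.50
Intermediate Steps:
Q = 9 (Q = 2 - 1*(-7) = 2 + 7 = 9)
o(x, d) = -9/x
I = -61/2 (I = ((-19 - 3) - 22) - (-3)*(-9/(-2)) = (-22 - 22) - (-3)*(-9*(-½)) = -44 - (-3)*9/2 = -44 - 1*(-27/2) = -44 + 27/2 = -61/2 ≈ -30.500)
I*((Q + N(-4))*(-1)) = -61*(9 + (-4)²)*(-1)/2 = -61*(9 + 16)*(-1)/2 = -1525*(-1)/2 = -61/2*(-25) = 1525/2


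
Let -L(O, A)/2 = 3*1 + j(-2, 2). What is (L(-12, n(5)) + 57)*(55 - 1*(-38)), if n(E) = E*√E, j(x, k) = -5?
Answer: 5673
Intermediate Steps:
n(E) = E^(3/2)
L(O, A) = 4 (L(O, A) = -2*(3*1 - 5) = -2*(3 - 5) = -2*(-2) = 4)
(L(-12, n(5)) + 57)*(55 - 1*(-38)) = (4 + 57)*(55 - 1*(-38)) = 61*(55 + 38) = 61*93 = 5673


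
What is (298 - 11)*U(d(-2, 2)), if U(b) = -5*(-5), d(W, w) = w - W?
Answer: 7175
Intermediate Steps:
U(b) = 25
(298 - 11)*U(d(-2, 2)) = (298 - 11)*25 = 287*25 = 7175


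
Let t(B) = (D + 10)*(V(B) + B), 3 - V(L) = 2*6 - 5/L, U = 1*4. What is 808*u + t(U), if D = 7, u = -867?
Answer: -2802399/4 ≈ -7.0060e+5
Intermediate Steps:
U = 4
V(L) = -9 + 5/L (V(L) = 3 - (2*6 - 5/L) = 3 - (12 - 5/L) = 3 + (-12 + 5/L) = -9 + 5/L)
t(B) = -153 + 17*B + 85/B (t(B) = (7 + 10)*((-9 + 5/B) + B) = 17*(-9 + B + 5/B) = -153 + 17*B + 85/B)
808*u + t(U) = 808*(-867) + (-153 + 17*4 + 85/4) = -700536 + (-153 + 68 + 85*(¼)) = -700536 + (-153 + 68 + 85/4) = -700536 - 255/4 = -2802399/4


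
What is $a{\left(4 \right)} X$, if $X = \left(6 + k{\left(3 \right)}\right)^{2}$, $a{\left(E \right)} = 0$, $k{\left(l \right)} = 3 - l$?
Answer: $0$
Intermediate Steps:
$X = 36$ ($X = \left(6 + \left(3 - 3\right)\right)^{2} = \left(6 + 0\right)^{2} = 6^{2} = 36$)
$a{\left(4 \right)} X = 0 \cdot 36 = 0$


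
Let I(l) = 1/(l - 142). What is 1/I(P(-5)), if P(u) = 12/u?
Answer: -722/5 ≈ -144.40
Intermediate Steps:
I(l) = 1/(-142 + l)
1/I(P(-5)) = 1/(1/(-142 + 12/(-5))) = 1/(1/(-142 + 12*(-⅕))) = 1/(1/(-142 - 12/5)) = 1/(1/(-722/5)) = 1/(-5/722) = -722/5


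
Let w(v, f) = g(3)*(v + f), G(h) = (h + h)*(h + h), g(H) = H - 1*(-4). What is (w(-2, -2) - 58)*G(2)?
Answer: -1376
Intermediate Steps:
g(H) = 4 + H (g(H) = H + 4 = 4 + H)
G(h) = 4*h**2 (G(h) = (2*h)*(2*h) = 4*h**2)
w(v, f) = 7*f + 7*v (w(v, f) = (4 + 3)*(v + f) = 7*(f + v) = 7*f + 7*v)
(w(-2, -2) - 58)*G(2) = ((7*(-2) + 7*(-2)) - 58)*(4*2**2) = ((-14 - 14) - 58)*(4*4) = (-28 - 58)*16 = -86*16 = -1376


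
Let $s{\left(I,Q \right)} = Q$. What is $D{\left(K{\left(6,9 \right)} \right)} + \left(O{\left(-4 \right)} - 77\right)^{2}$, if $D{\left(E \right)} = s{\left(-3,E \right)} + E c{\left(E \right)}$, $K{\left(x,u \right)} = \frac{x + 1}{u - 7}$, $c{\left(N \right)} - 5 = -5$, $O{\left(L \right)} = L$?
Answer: $\frac{13129}{2} \approx 6564.5$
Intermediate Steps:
$c{\left(N \right)} = 0$ ($c{\left(N \right)} = 5 - 5 = 0$)
$K{\left(x,u \right)} = \frac{1 + x}{-7 + u}$
$D{\left(E \right)} = E$ ($D{\left(E \right)} = E + E 0 = E + 0 = E$)
$D{\left(K{\left(6,9 \right)} \right)} + \left(O{\left(-4 \right)} - 77\right)^{2} = \frac{1 + 6}{-7 + 9} + \left(-4 - 77\right)^{2} = \frac{1}{2} \cdot 7 + \left(-81\right)^{2} = \frac{1}{2} \cdot 7 + 6561 = \frac{7}{2} + 6561 = \frac{13129}{2}$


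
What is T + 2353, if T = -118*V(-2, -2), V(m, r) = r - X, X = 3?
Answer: 2943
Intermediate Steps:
V(m, r) = -3 + r (V(m, r) = r - 1*3 = r - 3 = -3 + r)
T = 590 (T = -118*(-3 - 2) = -118*(-5) = 590)
T + 2353 = 590 + 2353 = 2943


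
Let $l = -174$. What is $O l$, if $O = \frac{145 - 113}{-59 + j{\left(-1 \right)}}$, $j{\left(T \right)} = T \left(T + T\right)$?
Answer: $\frac{1856}{19} \approx 97.684$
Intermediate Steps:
$j{\left(T \right)} = 2 T^{2}$ ($j{\left(T \right)} = T 2 T = 2 T^{2}$)
$O = - \frac{32}{57}$ ($O = \frac{145 - 113}{-59 + 2 \left(-1\right)^{2}} = \frac{32}{-59 + 2 \cdot 1} = \frac{32}{-59 + 2} = \frac{32}{-57} = 32 \left(- \frac{1}{57}\right) = - \frac{32}{57} \approx -0.5614$)
$O l = \left(- \frac{32}{57}\right) \left(-174\right) = \frac{1856}{19}$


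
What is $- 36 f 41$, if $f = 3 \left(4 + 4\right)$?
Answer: $-35424$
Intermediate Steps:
$f = 24$ ($f = 3 \cdot 8 = 24$)
$- 36 f 41 = \left(-36\right) 24 \cdot 41 = \left(-864\right) 41 = -35424$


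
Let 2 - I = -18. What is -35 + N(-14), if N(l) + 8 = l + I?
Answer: -37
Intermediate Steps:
I = 20 (I = 2 - 1*(-18) = 2 + 18 = 20)
N(l) = 12 + l (N(l) = -8 + (l + 20) = -8 + (20 + l) = 12 + l)
-35 + N(-14) = -35 + (12 - 14) = -35 - 2 = -37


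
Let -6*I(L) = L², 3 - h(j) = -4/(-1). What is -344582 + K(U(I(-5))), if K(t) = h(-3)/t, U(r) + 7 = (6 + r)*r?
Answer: -181594678/527 ≈ -3.4458e+5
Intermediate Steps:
h(j) = -1 (h(j) = 3 - (-4)/(-1) = 3 - (-4)*(-1) = 3 - 1*4 = 3 - 4 = -1)
I(L) = -L²/6
U(r) = -7 + r*(6 + r) (U(r) = -7 + (6 + r)*r = -7 + r*(6 + r))
K(t) = -1/t
-344582 + K(U(I(-5))) = -344582 - 1/(-7 + (-⅙*(-5)²)² + 6*(-⅙*(-5)²)) = -344582 - 1/(-7 + (-⅙*25)² + 6*(-⅙*25)) = -344582 - 1/(-7 + (-25/6)² + 6*(-25/6)) = -344582 - 1/(-7 + 625/36 - 25) = -344582 - 1/(-527/36) = -344582 - 1*(-36/527) = -344582 + 36/527 = -181594678/527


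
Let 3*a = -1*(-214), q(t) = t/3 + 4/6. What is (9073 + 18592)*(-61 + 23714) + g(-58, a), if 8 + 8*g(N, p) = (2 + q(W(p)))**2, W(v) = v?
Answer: 106006373689/162 ≈ 6.5436e+8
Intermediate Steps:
q(t) = 2/3 + t/3 (q(t) = t*(1/3) + 4*(1/6) = t/3 + 2/3 = 2/3 + t/3)
a = 214/3 (a = (-1*(-214))/3 = (1/3)*214 = 214/3 ≈ 71.333)
g(N, p) = -1 + (8/3 + p/3)**2/8 (g(N, p) = -1 + (2 + (2/3 + p/3))**2/8 = -1 + (8/3 + p/3)**2/8)
(9073 + 18592)*(-61 + 23714) + g(-58, a) = (9073 + 18592)*(-61 + 23714) + (-1 + (8 + 214/3)**2/72) = 27665*23653 + (-1 + (238/3)**2/72) = 654360245 + (-1 + (1/72)*(56644/9)) = 654360245 + (-1 + 14161/162) = 654360245 + 13999/162 = 106006373689/162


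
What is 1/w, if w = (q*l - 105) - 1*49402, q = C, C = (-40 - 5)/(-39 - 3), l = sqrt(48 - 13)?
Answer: -1386196/68626404247 - 30*sqrt(35)/68626404247 ≈ -2.0202e-5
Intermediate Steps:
l = sqrt(35) ≈ 5.9161
C = 15/14 (C = -45/(-42) = -45*(-1/42) = 15/14 ≈ 1.0714)
q = 15/14 ≈ 1.0714
w = -49507 + 15*sqrt(35)/14 (w = (15*sqrt(35)/14 - 105) - 1*49402 = (-105 + 15*sqrt(35)/14) - 49402 = -49507 + 15*sqrt(35)/14 ≈ -49501.)
1/w = 1/(-49507 + 15*sqrt(35)/14)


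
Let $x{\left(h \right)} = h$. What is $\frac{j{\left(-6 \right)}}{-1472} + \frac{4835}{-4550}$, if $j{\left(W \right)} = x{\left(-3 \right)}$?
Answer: $- \frac{710347}{669760} \approx -1.0606$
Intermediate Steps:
$j{\left(W \right)} = -3$
$\frac{j{\left(-6 \right)}}{-1472} + \frac{4835}{-4550} = - \frac{3}{-1472} + \frac{4835}{-4550} = \left(-3\right) \left(- \frac{1}{1472}\right) + 4835 \left(- \frac{1}{4550}\right) = \frac{3}{1472} - \frac{967}{910} = - \frac{710347}{669760}$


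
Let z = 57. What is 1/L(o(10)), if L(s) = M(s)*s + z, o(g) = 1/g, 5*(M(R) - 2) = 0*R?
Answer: 5/286 ≈ 0.017483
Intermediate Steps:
M(R) = 2 (M(R) = 2 + (0*R)/5 = 2 + (⅕)*0 = 2 + 0 = 2)
o(g) = 1/g
L(s) = 57 + 2*s (L(s) = 2*s + 57 = 57 + 2*s)
1/L(o(10)) = 1/(57 + 2/10) = 1/(57 + 2*(⅒)) = 1/(57 + ⅕) = 1/(286/5) = 5/286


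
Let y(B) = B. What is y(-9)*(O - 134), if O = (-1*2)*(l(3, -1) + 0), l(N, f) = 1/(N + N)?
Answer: 1209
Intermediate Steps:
l(N, f) = 1/(2*N)
O = -⅓ (O = (-1*2)*((½)/3 + 0) = -2*((½)*(⅓) + 0) = -2*(⅙ + 0) = -2*⅙ = -⅓ ≈ -0.33333)
y(-9)*(O - 134) = -9*(-⅓ - 134) = -9*(-403/3) = 1209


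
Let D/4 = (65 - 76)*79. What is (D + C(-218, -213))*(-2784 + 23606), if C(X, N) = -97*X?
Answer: 367924740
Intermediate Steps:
D = -3476 (D = 4*((65 - 76)*79) = 4*(-11*79) = 4*(-869) = -3476)
(D + C(-218, -213))*(-2784 + 23606) = (-3476 - 97*(-218))*(-2784 + 23606) = (-3476 + 21146)*20822 = 17670*20822 = 367924740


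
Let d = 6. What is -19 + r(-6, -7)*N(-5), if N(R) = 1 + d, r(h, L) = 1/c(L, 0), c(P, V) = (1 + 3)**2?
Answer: -297/16 ≈ -18.563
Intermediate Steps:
c(P, V) = 16 (c(P, V) = 4**2 = 16)
r(h, L) = 1/16
N(R) = 7 (N(R) = 1 + 6 = 7)
-19 + r(-6, -7)*N(-5) = -19 + (1/16)*7 = -19 + 7/16 = -297/16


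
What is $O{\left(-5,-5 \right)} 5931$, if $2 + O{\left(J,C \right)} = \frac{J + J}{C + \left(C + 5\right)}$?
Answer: $0$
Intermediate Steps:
$O{\left(J,C \right)} = -2 + \frac{2 J}{5 + 2 C}$ ($O{\left(J,C \right)} = -2 + \frac{J + J}{C + \left(C + 5\right)} = -2 + \frac{2 J}{C + \left(5 + C\right)} = -2 + \frac{2 J}{5 + 2 C}$)
$O{\left(-5,-5 \right)} 5931 = \frac{2 \left(-5 - 5 - -10\right)}{5 + 2 \left(-5\right)} 5931 = \frac{2 \left(-5 - 5 + 10\right)}{5 - 10} \cdot 5931 = 2 \frac{1}{-5} \cdot 0 \cdot 5931 = 2 \left(- \frac{1}{5}\right) 0 \cdot 5931 = 0 \cdot 5931 = 0$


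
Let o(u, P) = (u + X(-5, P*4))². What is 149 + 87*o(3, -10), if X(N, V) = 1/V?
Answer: 1470407/1600 ≈ 919.00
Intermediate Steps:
o(u, P) = (u + 1/(4*P))² (o(u, P) = (u + 1/(P*4))² = (u + 1/(4*P))²)
149 + 87*o(3, -10) = 149 + 87*(3 + (¼)/(-10))² = 149 + 87*(3 + (¼)*(-⅒))² = 149 + 87*(3 - 1/40)² = 149 + 87*(119/40)² = 149 + 87*(14161/1600) = 149 + 1232007/1600 = 1470407/1600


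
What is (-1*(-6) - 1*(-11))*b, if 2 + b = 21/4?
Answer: 221/4 ≈ 55.250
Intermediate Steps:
b = 13/4 (b = -2 + 21/4 = 13/4 ≈ 3.2500)
(-1*(-6) - 1*(-11))*b = (-1*(-6) - 1*(-11))*(13/4) = (6 + 11)*(13/4) = 17*(13/4) = 221/4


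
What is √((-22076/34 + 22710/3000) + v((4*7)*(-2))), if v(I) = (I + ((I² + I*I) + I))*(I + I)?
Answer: I*√19957233827/170 ≈ 831.0*I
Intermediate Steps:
v(I) = 2*I*(2*I + 2*I²) (v(I) = (I + ((I² + I²) + I))*(2*I) = (I + (2*I² + I))*(2*I) = (I + (I + 2*I²))*(2*I) = (2*I + 2*I²)*(2*I) = 2*I*(2*I + 2*I²))
√((-22076/34 + 22710/3000) + v((4*7)*(-2))) = √((-22076/34 + 22710/3000) + 4*((4*7)*(-2))²*(1 + (4*7)*(-2))) = √((-22076*1/34 + 22710*(1/3000)) + 4*(28*(-2))²*(1 + 28*(-2))) = √((-11038/17 + 757/100) + 4*(-56)²*(1 - 56)) = √(-1090931/1700 + 4*3136*(-55)) = √(-1090931/1700 - 689920) = √(-1173954931/1700) = I*√19957233827/170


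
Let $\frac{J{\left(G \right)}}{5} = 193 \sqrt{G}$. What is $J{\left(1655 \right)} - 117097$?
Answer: $-117097 + 965 \sqrt{1655} \approx -77839.0$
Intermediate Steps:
$J{\left(G \right)} = 965 \sqrt{G}$ ($J{\left(G \right)} = 5 \cdot 193 \sqrt{G} = 965 \sqrt{G}$)
$J{\left(1655 \right)} - 117097 = 965 \sqrt{1655} - 117097 = -117097 + 965 \sqrt{1655}$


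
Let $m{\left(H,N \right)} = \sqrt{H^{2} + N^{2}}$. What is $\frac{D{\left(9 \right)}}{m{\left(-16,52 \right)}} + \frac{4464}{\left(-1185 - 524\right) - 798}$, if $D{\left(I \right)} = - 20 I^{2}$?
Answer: $- \frac{4464}{2507} - \frac{81 \sqrt{185}}{37} \approx -31.557$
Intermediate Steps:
$\frac{D{\left(9 \right)}}{m{\left(-16,52 \right)}} + \frac{4464}{\left(-1185 - 524\right) - 798} = \frac{\left(-20\right) 9^{2}}{\sqrt{\left(-16\right)^{2} + 52^{2}}} + \frac{4464}{\left(-1185 - 524\right) - 798} = \frac{\left(-20\right) 81}{\sqrt{256 + 2704}} + \frac{4464}{\left(-1185 - 524\right) - 798} = - \frac{1620}{\sqrt{2960}} + \frac{4464}{-1709 - 798} = - \frac{1620}{4 \sqrt{185}} + \frac{4464}{-2507} = - 1620 \frac{\sqrt{185}}{740} + 4464 \left(- \frac{1}{2507}\right) = - \frac{81 \sqrt{185}}{37} - \frac{4464}{2507} = - \frac{4464}{2507} - \frac{81 \sqrt{185}}{37}$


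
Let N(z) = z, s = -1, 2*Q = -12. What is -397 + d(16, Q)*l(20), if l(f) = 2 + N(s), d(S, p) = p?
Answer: -403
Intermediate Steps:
Q = -6 (Q = (½)*(-12) = -6)
l(f) = 1 (l(f) = 2 - 1 = 1)
-397 + d(16, Q)*l(20) = -397 - 6*1 = -397 - 6 = -403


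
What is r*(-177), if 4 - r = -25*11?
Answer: -49383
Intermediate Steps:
r = 279 (r = 4 - (-25)*11 = 4 - 1*(-275) = 4 + 275 = 279)
r*(-177) = 279*(-177) = -49383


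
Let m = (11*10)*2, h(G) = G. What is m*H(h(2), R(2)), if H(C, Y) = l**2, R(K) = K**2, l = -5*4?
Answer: 88000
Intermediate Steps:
l = -20
H(C, Y) = 400 (H(C, Y) = (-20)**2 = 400)
m = 220 (m = 110*2 = 220)
m*H(h(2), R(2)) = 220*400 = 88000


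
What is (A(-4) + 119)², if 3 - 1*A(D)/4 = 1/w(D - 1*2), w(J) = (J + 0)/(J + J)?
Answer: 15129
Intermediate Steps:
w(J) = ½ (w(J) = J/((2*J)) = J*(1/(2*J)) = ½)
A(D) = 4 (A(D) = 12 - 4/½ = 12 - 4*2 = 12 - 8 = 4)
(A(-4) + 119)² = (4 + 119)² = 123² = 15129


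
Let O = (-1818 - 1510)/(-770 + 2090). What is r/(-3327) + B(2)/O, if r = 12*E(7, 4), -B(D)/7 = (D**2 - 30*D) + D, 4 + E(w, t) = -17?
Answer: -34566693/230672 ≈ -149.85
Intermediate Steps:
E(w, t) = -21 (E(w, t) = -4 - 17 = -21)
B(D) = -7*D**2 + 203*D (B(D) = -7*((D**2 - 30*D) + D) = -7*(D**2 - 29*D) = -7*D**2 + 203*D)
O = -416/165 (O = -3328/1320 = -3328*1/1320 = -416/165 ≈ -2.5212)
r = -252 (r = 12*(-21) = -252)
r/(-3327) + B(2)/O = -252/(-3327) + (7*2*(29 - 1*2))/(-416/165) = -252*(-1/3327) + (7*2*(29 - 2))*(-165/416) = 84/1109 + (7*2*27)*(-165/416) = 84/1109 + 378*(-165/416) = 84/1109 - 31185/208 = -34566693/230672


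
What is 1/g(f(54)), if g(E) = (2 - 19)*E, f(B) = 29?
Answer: -1/493 ≈ -0.0020284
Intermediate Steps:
g(E) = -17*E
1/g(f(54)) = 1/(-17*29) = 1/(-493) = -1/493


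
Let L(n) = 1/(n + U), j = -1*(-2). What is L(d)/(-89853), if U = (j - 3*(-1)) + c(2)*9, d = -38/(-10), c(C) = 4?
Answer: -5/20127072 ≈ -2.4842e-7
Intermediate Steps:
j = 2
d = 19/5 (d = -38*(-1/10) = 19/5 ≈ 3.8000)
U = 41 (U = (2 - 3*(-1)) + 4*9 = (2 + 3) + 36 = 5 + 36 = 41)
L(n) = 1/(41 + n) (L(n) = 1/(n + 41) = 1/(41 + n))
L(d)/(-89853) = 1/((41 + 19/5)*(-89853)) = -1/89853/(224/5) = (5/224)*(-1/89853) = -5/20127072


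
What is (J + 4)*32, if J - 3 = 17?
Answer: 768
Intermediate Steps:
J = 20 (J = 3 + 17 = 20)
(J + 4)*32 = (20 + 4)*32 = 24*32 = 768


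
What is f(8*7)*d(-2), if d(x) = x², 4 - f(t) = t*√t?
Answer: 16 - 448*√14 ≈ -1660.3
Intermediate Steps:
f(t) = 4 - t^(3/2) (f(t) = 4 - t*√t = 4 - t^(3/2))
f(8*7)*d(-2) = (4 - (8*7)^(3/2))*(-2)² = (4 - 56^(3/2))*4 = (4 - 112*√14)*4 = 16 - 448*√14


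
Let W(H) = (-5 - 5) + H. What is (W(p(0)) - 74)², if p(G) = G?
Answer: 7056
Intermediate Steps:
W(H) = -10 + H
(W(p(0)) - 74)² = ((-10 + 0) - 74)² = (-10 - 74)² = (-84)² = 7056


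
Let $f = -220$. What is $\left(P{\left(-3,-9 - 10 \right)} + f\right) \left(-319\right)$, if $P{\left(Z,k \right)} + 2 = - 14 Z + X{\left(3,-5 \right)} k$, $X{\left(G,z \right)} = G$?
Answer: $75603$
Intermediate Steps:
$P{\left(Z,k \right)} = -2 - 14 Z + 3 k$ ($P{\left(Z,k \right)} = -2 - \left(- 3 k + 14 Z\right) = -2 - 14 Z + 3 k$)
$\left(P{\left(-3,-9 - 10 \right)} + f\right) \left(-319\right) = \left(\left(-2 - -42 + 3 \left(-9 - 10\right)\right) - 220\right) \left(-319\right) = \left(\left(-2 + 42 + 3 \left(-9 - 10\right)\right) - 220\right) \left(-319\right) = \left(\left(-2 + 42 + 3 \left(-19\right)\right) - 220\right) \left(-319\right) = \left(\left(-2 + 42 - 57\right) - 220\right) \left(-319\right) = \left(-17 - 220\right) \left(-319\right) = \left(-237\right) \left(-319\right) = 75603$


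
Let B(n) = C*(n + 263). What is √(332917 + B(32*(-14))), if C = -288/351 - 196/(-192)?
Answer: √8100966237/156 ≈ 576.96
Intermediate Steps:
C = 125/624 (C = -288*1/351 - 196*(-1/192) = -32/39 + 49/48 = 125/624 ≈ 0.20032)
B(n) = 32875/624 + 125*n/624 (B(n) = 125*(n + 263)/624 = 125*(263 + n)/624 = 32875/624 + 125*n/624)
√(332917 + B(32*(-14))) = √(332917 + (32875/624 + 125*(32*(-14))/624)) = √(332917 + (32875/624 + (125/624)*(-448))) = √(332917 + (32875/624 - 3500/39)) = √(332917 - 23125/624) = √(207717083/624) = √8100966237/156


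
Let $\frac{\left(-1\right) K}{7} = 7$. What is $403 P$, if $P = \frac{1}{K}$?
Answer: $- \frac{403}{49} \approx -8.2245$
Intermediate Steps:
$K = -49$ ($K = \left(-7\right) 7 = -49$)
$P = - \frac{1}{49}$ ($P = \frac{1}{-49} = - \frac{1}{49} \approx -0.020408$)
$403 P = 403 \left(- \frac{1}{49}\right) = - \frac{403}{49}$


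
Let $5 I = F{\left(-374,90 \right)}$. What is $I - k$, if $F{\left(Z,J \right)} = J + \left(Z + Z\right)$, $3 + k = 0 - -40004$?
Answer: $- \frac{200663}{5} \approx -40133.0$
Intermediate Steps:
$k = 40001$ ($k = -3 + \left(0 - -40004\right) = -3 + \left(0 + 40004\right) = -3 + 40004 = 40001$)
$F{\left(Z,J \right)} = J + 2 Z$
$I = - \frac{658}{5}$ ($I = \frac{90 + 2 \left(-374\right)}{5} = \frac{90 - 748}{5} = \frac{1}{5} \left(-658\right) = - \frac{658}{5} \approx -131.6$)
$I - k = - \frac{658}{5} - 40001 = - \frac{200663}{5}$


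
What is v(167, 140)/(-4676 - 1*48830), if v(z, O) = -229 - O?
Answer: 369/53506 ≈ 0.0068964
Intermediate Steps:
v(167, 140)/(-4676 - 1*48830) = (-229 - 1*140)/(-4676 - 1*48830) = (-229 - 140)/(-4676 - 48830) = -369/(-53506) = -369*(-1/53506) = 369/53506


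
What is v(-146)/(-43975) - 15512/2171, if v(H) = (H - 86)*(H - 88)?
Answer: -799999448/95469725 ≈ -8.3796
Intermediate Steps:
v(H) = (-88 + H)*(-86 + H) (v(H) = (-86 + H)*(-88 + H) = (-88 + H)*(-86 + H))
v(-146)/(-43975) - 15512/2171 = (7568 + (-146)² - 174*(-146))/(-43975) - 15512/2171 = (7568 + 21316 + 25404)*(-1/43975) - 15512*1/2171 = 54288*(-1/43975) - 15512/2171 = -54288/43975 - 15512/2171 = -799999448/95469725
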